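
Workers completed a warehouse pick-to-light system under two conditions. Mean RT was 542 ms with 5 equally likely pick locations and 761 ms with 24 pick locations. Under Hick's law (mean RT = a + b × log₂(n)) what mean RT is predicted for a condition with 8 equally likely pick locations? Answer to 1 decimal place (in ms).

With log₂ n on the abscissa the relation is linear; from the two conditions:
  b = (761 − 542) / (log₂ 24 − log₂ 5) = 219 / (4.5850 − 2.3219) = 96.773 ms/bit
  a = 542 − 96.773 × 2.3219 = 317.301 ms
Then RT(8) = 317.301 + 96.773 × log₂ 8 = 317.301 + 96.773 × 3 ≈ 607.619 ms.

607.6 ms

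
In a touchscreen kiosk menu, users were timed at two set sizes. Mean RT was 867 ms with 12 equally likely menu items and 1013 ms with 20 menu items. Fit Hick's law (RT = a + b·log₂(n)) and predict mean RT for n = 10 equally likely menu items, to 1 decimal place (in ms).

RT is linear in log₂ n, so two points fix the line:
  b = (1013 − 867) / (log₂ 20 − log₂ 12) = 146 / (4.3219 − 3.5850) = 198.110 ms/bit
  a = 867 − 198.110 × 3.5850 = 156.784 ms
Then RT(10) = 156.784 + 198.110 × log₂ 10 = 156.784 + 198.110 × 3.3219 ≈ 814.890 ms.

814.9 ms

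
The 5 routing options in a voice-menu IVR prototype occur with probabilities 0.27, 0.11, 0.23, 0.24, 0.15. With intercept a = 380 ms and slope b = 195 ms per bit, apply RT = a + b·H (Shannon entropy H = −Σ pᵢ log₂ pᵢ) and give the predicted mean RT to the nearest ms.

819 ms

Entropy contributions −pᵢ log₂ pᵢ: 0.5100, 0.3503, 0.4877, 0.4941, 0.4105; sum H = 2.2527 bits.
RT = a + bH = 380 + 195·2.2527 = 819.27 ms.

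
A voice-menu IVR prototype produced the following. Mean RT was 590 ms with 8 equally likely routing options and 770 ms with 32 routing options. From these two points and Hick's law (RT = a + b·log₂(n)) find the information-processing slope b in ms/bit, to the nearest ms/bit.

Slope: b = (770 − 590) / (log₂ 32 − log₂ 8) = 180/2.0000 = 90 ms/bit.

90 ms/bit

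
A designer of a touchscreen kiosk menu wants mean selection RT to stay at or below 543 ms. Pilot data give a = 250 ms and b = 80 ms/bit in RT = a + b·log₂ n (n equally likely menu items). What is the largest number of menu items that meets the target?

12

Set 250 + 80·log₂ n ≤ 543 → log₂ n ≤ (543 − 250)/80 = 3.6625.
So n ≤ 2^3.6625 = 12.663; the largest integer n is 12.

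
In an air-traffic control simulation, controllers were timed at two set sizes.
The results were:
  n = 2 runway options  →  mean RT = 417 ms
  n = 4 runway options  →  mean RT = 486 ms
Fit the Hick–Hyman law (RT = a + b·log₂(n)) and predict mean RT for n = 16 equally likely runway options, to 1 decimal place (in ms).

Fit slope and intercept:
  b = (486 − 417) / (log₂ 4 − log₂ 2) = 69 / (2 − 1) = 69.000 ms/bit
  a = 417 − 69.000 × 1 = 348.000 ms
Then RT(16) = 348.000 + 69.000 × log₂ 16 = 348.000 + 69.000 × 4 ≈ 624.000 ms.

624.0 ms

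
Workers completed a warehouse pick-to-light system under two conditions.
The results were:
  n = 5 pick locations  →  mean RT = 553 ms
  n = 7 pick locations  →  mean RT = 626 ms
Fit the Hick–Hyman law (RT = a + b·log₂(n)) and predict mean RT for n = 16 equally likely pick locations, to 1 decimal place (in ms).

805.4 ms

Fit slope and intercept:
  b = (626 − 553) / (log₂ 7 − log₂ 5) = 73 / (2.8074 − 2.3219) = 150.383 ms/bit
  a = 553 − 150.383 × 2.3219 = 203.821 ms
Then RT(16) = 203.821 + 150.383 × log₂ 16 = 203.821 + 150.383 × 4 ≈ 805.354 ms.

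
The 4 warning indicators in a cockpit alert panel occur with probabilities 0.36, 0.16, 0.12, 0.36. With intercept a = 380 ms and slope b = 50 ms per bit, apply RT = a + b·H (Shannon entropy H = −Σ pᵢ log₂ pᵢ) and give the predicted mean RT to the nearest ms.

473 ms

H = 0.36·log₂(1/0.36) + 0.16·log₂(1/0.16) + 0.12·log₂(1/0.12) + 0.36·log₂(1/0.36) = 1.8513 bits.
RT = 380 + 50 × 1.8513 = 472.57 ms.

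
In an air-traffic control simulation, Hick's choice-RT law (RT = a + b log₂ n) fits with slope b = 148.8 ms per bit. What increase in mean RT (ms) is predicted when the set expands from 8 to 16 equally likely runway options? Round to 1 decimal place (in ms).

148.8 ms

The intercept a cancels: ΔRT = b·(log₂ n₂ − log₂ n₁) = b·log₂(n₂/n₁).
log₂(16) − log₂(8) = log₂(16/8) = log₂(2) = 1.
ΔRT = 148.8 × 1.0000 = 148.800 ms.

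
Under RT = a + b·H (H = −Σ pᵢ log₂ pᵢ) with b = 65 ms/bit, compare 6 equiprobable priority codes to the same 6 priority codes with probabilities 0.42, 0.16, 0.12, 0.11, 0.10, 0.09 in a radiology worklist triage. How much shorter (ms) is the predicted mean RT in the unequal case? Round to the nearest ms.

18 ms

The RT saving is b·ΔH. Equiprobable H₀ = log₂(6) = 2.5850 bits; with the given probabilities H = 2.3109 bits.
b·(H₀ − H) = 65 × (2.5850 − 2.3109) = 17.82 ms.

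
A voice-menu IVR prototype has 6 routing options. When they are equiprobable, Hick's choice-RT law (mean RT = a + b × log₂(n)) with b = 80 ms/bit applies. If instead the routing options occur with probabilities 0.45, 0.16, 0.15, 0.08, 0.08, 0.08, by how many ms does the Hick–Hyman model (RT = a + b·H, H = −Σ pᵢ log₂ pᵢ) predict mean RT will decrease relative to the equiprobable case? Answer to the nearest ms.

The RT saving is b·ΔH. Equiprobable H₀ = log₂(6) = 2.5850 bits; with the given probabilities H = 2.2265 bits.
b·(H₀ − H) = 80 × (2.5850 − 2.2265) = 28.68 ms.

29 ms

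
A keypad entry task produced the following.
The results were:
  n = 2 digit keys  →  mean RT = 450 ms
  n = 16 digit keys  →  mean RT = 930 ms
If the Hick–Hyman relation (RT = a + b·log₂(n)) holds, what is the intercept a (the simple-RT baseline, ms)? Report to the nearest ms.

b = (RT₂ − RT₁)/(log₂ n₂ − log₂ n₁) = (930 − 450)/(4 − 1) = 160 ms/bit.
a = RT₁ − b·log₂ n₁ = 450 − 160 × 1 = 290.000 ms.

290 ms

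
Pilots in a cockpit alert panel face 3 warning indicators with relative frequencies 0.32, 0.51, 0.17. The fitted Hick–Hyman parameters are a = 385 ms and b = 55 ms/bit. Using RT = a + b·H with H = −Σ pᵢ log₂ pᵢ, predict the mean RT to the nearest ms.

Entropy contributions −pᵢ log₂ pᵢ: 0.5260, 0.4954, 0.4346; sum H = 1.4561 bits.
RT = a + bH = 385 + 55·1.4561 = 465.08 ms.

465 ms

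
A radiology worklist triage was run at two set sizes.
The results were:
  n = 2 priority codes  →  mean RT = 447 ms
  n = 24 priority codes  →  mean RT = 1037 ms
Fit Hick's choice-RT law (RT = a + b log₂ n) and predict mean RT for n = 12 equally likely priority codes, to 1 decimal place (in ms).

872.4 ms

Fit slope and intercept:
  b = (1037 − 447) / (log₂ 24 − log₂ 2) = 590 / (4.5850 − 1) = 164.576 ms/bit
  a = 447 − 164.576 × 1 = 282.424 ms
Then RT(12) = 282.424 + 164.576 × log₂ 12 = 282.424 + 164.576 × 3.5850 ≈ 872.424 ms.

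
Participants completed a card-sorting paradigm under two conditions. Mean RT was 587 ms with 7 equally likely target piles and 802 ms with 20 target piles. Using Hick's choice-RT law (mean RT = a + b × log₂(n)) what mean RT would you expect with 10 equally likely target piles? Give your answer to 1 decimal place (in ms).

RT is linear in log₂ n, so two points fix the line:
  b = (802 − 587) / (log₂ 20 − log₂ 7) = 215 / (4.3219 − 2.8074) = 141.954 ms/bit
  a = 587 − 141.954 × 2.8074 = 188.484 ms
Then RT(10) = 188.484 + 141.954 × log₂ 10 = 188.484 + 141.954 × 3.3219 ≈ 660.046 ms.

660.0 ms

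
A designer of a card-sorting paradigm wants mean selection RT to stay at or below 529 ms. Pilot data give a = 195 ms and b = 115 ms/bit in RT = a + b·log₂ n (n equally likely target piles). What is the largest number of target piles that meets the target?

7

Information budget: (529 − 195)/115 = 2.9043 bits, so n ≤ 2^2.9043 = 7.487 → at most 7.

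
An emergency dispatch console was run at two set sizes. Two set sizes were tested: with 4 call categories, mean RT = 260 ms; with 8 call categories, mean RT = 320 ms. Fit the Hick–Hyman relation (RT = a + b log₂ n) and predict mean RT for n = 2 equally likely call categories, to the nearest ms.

200 ms

Solve the two-equation system in a and b:
  b = (320 − 260) / (log₂ 8 − log₂ 4) = 60 / (3 − 2) = 60 ms/bit
  a = 260 − 60 × 2 = 140 ms
Then RT(2) = 140 + 60 × log₂ 2 = 140 + 60 × 1 ≈ 200.000 ms.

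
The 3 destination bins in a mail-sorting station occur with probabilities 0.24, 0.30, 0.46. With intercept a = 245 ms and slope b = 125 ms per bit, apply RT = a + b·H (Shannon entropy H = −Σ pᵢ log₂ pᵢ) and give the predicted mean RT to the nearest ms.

436 ms

Entropy contributions −pᵢ log₂ pᵢ: 0.4941, 0.5211, 0.5153; sum H = 1.5306 bits.
RT = a + bH = 245 + 125·1.5306 = 436.32 ms.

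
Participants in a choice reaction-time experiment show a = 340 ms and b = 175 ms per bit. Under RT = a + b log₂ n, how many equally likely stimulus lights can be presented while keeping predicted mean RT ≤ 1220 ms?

175·log₂ n ≤ 1220 − 340 = 880, giving log₂ n ≤ 5.0286 and n ≤ 32.640. The largest whole number is 32.

32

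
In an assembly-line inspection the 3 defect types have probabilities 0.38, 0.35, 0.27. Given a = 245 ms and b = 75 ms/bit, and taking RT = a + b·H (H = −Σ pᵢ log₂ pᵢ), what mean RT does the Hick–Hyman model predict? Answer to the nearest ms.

363 ms

H = 0.38·log₂(1/0.38) + 0.35·log₂(1/0.35) + 0.27·log₂(1/0.27) = 1.5706 bits.
RT = 245 + 75 × 1.5706 = 362.79 ms.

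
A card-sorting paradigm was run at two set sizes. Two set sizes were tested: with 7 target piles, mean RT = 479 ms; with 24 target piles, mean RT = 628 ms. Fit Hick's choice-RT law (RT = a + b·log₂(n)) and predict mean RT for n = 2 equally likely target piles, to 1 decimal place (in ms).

RT is linear in log₂ n, so two points fix the line:
  b = (628 − 479) / (log₂ 24 − log₂ 7) = 149 / (4.5850 − 2.8074) = 83.821 ms/bit
  a = 479 − 83.821 × 2.8074 = 243.686 ms
Then RT(2) = 243.686 + 83.821 × log₂ 2 = 243.686 + 83.821 × 1 ≈ 327.507 ms.

327.5 ms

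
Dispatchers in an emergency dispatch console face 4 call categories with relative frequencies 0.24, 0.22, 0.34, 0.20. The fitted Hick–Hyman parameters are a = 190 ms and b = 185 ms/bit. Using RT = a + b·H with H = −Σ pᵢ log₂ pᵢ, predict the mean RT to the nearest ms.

554 ms

H = 0.24·log₂(1/0.24) + 0.22·log₂(1/0.22) + 0.34·log₂(1/0.34) + 0.20·log₂(1/0.20) = 1.9683 bits.
RT = 190 + 185 × 1.9683 = 554.13 ms.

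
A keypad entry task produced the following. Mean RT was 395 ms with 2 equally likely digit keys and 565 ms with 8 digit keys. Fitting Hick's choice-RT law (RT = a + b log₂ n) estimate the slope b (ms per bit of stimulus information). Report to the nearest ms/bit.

Slope: b = (565 − 395) / (log₂ 8 − log₂ 2) = 170/2.0000 = 85 ms/bit.

85 ms/bit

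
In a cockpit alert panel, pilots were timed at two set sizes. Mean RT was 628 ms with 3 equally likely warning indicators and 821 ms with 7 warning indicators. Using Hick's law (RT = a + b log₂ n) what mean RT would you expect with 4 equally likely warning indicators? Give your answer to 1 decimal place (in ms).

Fit slope and intercept:
  b = (821 − 628) / (log₂ 7 − log₂ 3) = 193 / (2.8074 − 1.5850) = 157.887 ms/bit
  a = 628 − 157.887 × 1.5850 = 377.755 ms
Then RT(4) = 377.755 + 157.887 × log₂ 4 = 377.755 + 157.887 × 2 ≈ 693.529 ms.

693.5 ms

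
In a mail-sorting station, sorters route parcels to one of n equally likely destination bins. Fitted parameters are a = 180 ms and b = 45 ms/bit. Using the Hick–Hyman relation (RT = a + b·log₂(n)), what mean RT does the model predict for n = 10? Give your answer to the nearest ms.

log₂(10) = 3.3219 bits, so RT = 180 + 45 × 3.3219 ≈ 329.487 ms.

329 ms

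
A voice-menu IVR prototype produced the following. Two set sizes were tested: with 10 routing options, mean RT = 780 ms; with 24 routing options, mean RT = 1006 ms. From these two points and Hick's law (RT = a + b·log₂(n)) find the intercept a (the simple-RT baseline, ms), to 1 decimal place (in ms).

185.6 ms

b = (RT₂ − RT₁)/(log₂ n₂ − log₂ n₁) = (1006 − 780)/(4.5850 − 3.3219) = 178.934 ms/bit.
a = RT₁ − b·log₂ n₁ = 780 − 178.934 × 3.3219 = 185.594 ms.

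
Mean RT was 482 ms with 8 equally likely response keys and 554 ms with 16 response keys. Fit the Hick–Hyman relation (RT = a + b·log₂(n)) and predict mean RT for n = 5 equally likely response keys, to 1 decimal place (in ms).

433.2 ms

With log₂ n on the abscissa the relation is linear; from the two conditions:
  b = (554 − 482) / (log₂ 16 − log₂ 8) = 72 / (4 − 3) = 72.000 ms/bit
  a = 482 − 72.000 × 3 = 266.000 ms
Then RT(5) = 266.000 + 72.000 × log₂ 5 = 266.000 + 72.000 × 2.3219 ≈ 433.179 ms.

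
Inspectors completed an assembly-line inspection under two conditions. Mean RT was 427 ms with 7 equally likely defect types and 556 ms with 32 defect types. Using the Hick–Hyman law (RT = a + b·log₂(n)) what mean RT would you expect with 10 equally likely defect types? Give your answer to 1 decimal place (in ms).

457.3 ms

Solve the two-equation system in a and b:
  b = (556 − 427) / (log₂ 32 − log₂ 7) = 129 / (5 − 2.8074) = 58.833 ms/bit
  a = 427 − 58.833 × 2.8074 = 261.835 ms
Then RT(10) = 261.835 + 58.833 × log₂ 10 = 261.835 + 58.833 × 3.3219 ≈ 457.274 ms.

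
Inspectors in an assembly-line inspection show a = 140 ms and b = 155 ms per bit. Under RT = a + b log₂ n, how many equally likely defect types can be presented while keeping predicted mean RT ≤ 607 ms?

Set 140 + 155·log₂ n ≤ 607 → log₂ n ≤ (607 − 140)/155 = 3.0129.
So n ≤ 2^3.0129 = 8.072; the largest integer n is 8.

8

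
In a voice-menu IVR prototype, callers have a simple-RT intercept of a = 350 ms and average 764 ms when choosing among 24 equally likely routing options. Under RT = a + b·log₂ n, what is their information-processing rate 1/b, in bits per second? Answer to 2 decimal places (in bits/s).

b = (764 − 350)/log₂ 24 = 414/4.5850 = 90.295 ms per bit = 0.09030 s/bit; the reciprocal is 11.075 bits/s.

11.07 bits/s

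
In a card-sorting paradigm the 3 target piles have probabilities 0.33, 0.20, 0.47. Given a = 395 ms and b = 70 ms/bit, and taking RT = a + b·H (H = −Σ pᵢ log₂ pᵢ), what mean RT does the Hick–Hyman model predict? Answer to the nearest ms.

Entropy contributions −pᵢ log₂ pᵢ: 0.5278, 0.4644, 0.5120; sum H = 1.5042 bits.
RT = a + bH = 395 + 70·1.5042 = 500.29 ms.

500 ms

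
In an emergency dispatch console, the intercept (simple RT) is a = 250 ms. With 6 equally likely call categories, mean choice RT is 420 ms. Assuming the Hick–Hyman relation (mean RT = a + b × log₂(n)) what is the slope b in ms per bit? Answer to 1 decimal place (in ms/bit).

65.8 ms/bit

6 alternatives carry log₂ 6 = 2.5850 bits; the choice cost is 420 − 250 = 170 ms, so b = 170/2.5850 = 65.765 ms/bit.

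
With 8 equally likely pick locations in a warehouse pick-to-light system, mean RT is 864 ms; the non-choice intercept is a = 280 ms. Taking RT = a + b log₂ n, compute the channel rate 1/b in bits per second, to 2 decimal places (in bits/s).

b = (864 − 280)/log₂ 8 = 584/3 = 194.667 ms per bit = 0.19467 s/bit; the reciprocal is 5.137 bits/s.

5.14 bits/s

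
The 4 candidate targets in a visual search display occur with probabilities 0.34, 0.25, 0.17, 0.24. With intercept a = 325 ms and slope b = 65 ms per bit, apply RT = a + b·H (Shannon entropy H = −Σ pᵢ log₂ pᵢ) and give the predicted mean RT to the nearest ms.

Entropy contributions −pᵢ log₂ pᵢ: 0.5292, 0.5000, 0.4346, 0.4941; sum H = 1.9579 bits.
RT = a + bH = 325 + 65·1.9579 = 452.26 ms.

452 ms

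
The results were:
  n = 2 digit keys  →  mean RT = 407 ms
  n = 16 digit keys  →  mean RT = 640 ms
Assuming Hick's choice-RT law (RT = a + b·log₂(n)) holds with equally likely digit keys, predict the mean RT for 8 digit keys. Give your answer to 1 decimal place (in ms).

Solve the two-equation system in a and b:
  b = (640 − 407) / (log₂ 16 − log₂ 2) = 233 / (4 − 1) = 77.667 ms/bit
  a = 407 − 77.667 × 1 = 329.333 ms
Then RT(8) = 329.333 + 77.667 × log₂ 8 = 329.333 + 77.667 × 3 ≈ 562.333 ms.

562.3 ms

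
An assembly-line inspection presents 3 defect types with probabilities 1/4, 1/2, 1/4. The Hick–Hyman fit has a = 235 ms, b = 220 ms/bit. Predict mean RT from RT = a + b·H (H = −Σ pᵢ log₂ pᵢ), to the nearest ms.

H = −Σ pᵢ log₂ pᵢ = 0.25·2 + 0.5·1 + 0.25·2 = 1.500 bits.
RT = 235 + 220 × 1.500 = 565.00 ms.

565 ms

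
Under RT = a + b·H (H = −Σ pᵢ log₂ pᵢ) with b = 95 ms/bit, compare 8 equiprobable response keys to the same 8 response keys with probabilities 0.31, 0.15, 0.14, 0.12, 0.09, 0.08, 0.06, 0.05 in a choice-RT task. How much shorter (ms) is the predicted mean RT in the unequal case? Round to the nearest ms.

Equiprobable entropy H₀ = log₂ 8 = 3.0000 bits.
Skewed entropy H = −Σ pᵢ log₂ pᵢ = 2.7623 bits.
ΔRT = b·(H₀ − H) = 95 × 0.2377 = 22.58 ms.

23 ms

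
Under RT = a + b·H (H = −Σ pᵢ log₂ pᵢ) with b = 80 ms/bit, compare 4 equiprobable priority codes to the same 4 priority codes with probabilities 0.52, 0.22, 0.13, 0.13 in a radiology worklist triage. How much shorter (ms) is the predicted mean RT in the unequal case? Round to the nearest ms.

The RT saving is b·ΔH. Equiprobable H₀ = log₂(4) = 2.0000 bits; with the given probabilities H = 1.7364 bits.
b·(H₀ − H) = 80 × (2.0000 − 1.7364) = 21.08 ms.

21 ms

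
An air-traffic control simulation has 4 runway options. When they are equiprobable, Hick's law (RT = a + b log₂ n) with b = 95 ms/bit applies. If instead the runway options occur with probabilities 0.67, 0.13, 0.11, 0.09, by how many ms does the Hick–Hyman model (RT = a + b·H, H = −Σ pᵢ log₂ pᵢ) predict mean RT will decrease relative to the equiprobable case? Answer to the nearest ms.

54 ms

Equiprobable entropy H₀ = log₂ 4 = 2.0000 bits.
Skewed entropy H = −Σ pᵢ log₂ pᵢ = 1.4327 bits.
ΔRT = b·(H₀ − H) = 95 × 0.5673 = 53.89 ms.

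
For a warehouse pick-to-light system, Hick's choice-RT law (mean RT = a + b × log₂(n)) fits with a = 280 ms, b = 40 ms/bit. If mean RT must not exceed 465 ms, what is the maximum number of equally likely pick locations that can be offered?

Set 280 + 40·log₂ n ≤ 465 → log₂ n ≤ (465 − 280)/40 = 4.6250.
So n ≤ 2^4.6250 = 24.675; the largest integer n is 24.

24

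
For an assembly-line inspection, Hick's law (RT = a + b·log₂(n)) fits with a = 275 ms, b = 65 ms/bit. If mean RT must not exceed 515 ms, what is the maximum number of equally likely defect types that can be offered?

12

65·log₂ n ≤ 515 − 275 = 240, giving log₂ n ≤ 3.6923 and n ≤ 12.927. The largest whole number is 12.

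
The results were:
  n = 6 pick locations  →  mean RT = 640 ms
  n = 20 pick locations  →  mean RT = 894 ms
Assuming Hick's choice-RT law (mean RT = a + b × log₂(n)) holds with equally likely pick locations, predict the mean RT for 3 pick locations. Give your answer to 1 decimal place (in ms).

Fit slope and intercept:
  b = (894 − 640) / (log₂ 20 − log₂ 6) = 254 / (4.3219 − 2.5850) = 146.232 ms/bit
  a = 640 − 146.232 × 2.5850 = 261.996 ms
Then RT(3) = 261.996 + 146.232 × log₂ 3 = 261.996 + 146.232 × 1.5850 ≈ 493.768 ms.

493.8 ms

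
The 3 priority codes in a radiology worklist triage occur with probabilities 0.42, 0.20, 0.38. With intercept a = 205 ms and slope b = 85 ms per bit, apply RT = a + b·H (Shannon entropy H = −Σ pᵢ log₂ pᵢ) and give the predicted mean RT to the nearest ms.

Entropy contributions −pᵢ log₂ pᵢ: 0.5256, 0.4644, 0.5305; sum H = 1.5205 bits.
RT = a + bH = 205 + 85·1.5205 = 334.24 ms.

334 ms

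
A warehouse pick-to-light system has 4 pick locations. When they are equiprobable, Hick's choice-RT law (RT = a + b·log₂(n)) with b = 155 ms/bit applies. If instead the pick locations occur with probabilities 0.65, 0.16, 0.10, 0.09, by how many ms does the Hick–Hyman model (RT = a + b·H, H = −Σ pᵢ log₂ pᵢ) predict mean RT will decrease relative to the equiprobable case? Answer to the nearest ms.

Equiprobable entropy H₀ = log₂ 4 = 2.0000 bits.
Skewed entropy H = −Σ pᵢ log₂ pᵢ = 1.4718 bits.
ΔRT = b·(H₀ − H) = 155 × 0.5282 = 81.87 ms.

82 ms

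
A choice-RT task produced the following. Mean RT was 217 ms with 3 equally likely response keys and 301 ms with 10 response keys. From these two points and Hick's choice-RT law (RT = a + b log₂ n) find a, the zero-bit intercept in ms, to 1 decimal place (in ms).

b = (RT₂ − RT₁)/(log₂ n₂ − log₂ n₁) = (301 − 217)/(3.3219 − 1.5850) = 48.360 ms/bit.
a = RT₁ − b·log₂ n₁ = 217 − 48.360 × 1.5850 = 140.351 ms.

140.4 ms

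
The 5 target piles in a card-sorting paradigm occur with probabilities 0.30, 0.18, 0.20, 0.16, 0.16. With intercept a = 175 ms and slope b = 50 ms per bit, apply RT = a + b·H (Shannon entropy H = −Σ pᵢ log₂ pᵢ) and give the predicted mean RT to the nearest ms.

Entropy contributions −pᵢ log₂ pᵢ: 0.5211, 0.4453, 0.4644, 0.4230, 0.4230; sum H = 2.2768 bits.
RT = a + bH = 175 + 50·2.2768 = 288.84 ms.

289 ms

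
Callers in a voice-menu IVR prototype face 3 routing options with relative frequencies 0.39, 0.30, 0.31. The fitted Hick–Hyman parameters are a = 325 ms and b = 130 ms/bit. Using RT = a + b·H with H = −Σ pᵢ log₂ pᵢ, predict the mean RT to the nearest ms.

530 ms

H = 0.39·log₂(1/0.39) + 0.30·log₂(1/0.30) + 0.31·log₂(1/0.31) = 1.5747 bits.
RT = 325 + 130 × 1.5747 = 529.71 ms.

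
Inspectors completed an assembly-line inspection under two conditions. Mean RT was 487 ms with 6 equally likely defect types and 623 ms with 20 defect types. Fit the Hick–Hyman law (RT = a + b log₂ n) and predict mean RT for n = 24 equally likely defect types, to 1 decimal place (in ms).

643.6 ms

Solve the two-equation system in a and b:
  b = (623 − 487) / (log₂ 20 − log₂ 6) = 136 / (4.3219 − 2.5850) = 78.297 ms/bit
  a = 487 − 78.297 × 2.5850 = 284.604 ms
Then RT(24) = 284.604 + 78.297 × log₂ 24 = 284.604 + 78.297 × 4.5850 ≈ 643.595 ms.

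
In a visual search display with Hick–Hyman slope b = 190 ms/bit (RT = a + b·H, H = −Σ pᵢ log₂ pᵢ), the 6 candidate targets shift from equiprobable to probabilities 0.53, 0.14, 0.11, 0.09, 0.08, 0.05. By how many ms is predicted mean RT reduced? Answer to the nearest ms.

101 ms

Equiprobable entropy H₀ = log₂ 6 = 2.5850 bits.
Skewed entropy H = −Σ pᵢ log₂ pᵢ = 2.0531 bits.
ΔRT = b·(H₀ − H) = 190 × 0.5319 = 101.05 ms.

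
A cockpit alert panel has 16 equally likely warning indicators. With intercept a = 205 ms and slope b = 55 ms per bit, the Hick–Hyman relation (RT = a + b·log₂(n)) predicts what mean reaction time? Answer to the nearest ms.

425 ms

log₂(16) = 4 bits, so RT = 205 + 55 × 4 ≈ 425.000 ms.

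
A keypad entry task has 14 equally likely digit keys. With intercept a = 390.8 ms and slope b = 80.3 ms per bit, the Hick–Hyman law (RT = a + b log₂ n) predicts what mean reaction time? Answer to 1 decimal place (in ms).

696.5 ms

log₂(14) = 3.8074 bits, so RT = 390.8 + 80.3 × 3.8074 ≈ 696.531 ms.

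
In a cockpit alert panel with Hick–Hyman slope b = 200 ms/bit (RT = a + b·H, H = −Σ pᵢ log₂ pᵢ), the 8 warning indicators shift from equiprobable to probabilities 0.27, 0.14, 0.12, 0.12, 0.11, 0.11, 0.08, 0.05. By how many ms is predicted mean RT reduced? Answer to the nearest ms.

The RT saving is b·ΔH. Equiprobable H₀ = log₂(8) = 3.0000 bits; with the given probabilities H = 2.8494 bits.
b·(H₀ − H) = 200 × (3.0000 − 2.8494) = 30.11 ms.

30 ms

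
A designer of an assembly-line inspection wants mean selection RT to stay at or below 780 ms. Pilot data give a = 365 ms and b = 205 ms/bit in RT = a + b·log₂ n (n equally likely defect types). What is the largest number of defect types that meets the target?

4

205·log₂ n ≤ 780 − 365 = 415, giving log₂ n ≤ 2.0244 and n ≤ 4.068. The largest whole number is 4.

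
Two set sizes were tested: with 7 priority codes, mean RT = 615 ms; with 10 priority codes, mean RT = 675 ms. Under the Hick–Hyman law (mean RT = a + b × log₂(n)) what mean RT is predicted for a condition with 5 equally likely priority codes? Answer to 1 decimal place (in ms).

558.4 ms

Solve the two-equation system in a and b:
  b = (675 − 615) / (log₂ 10 − log₂ 7) = 60 / (3.3219 − 2.8074) = 116.601 ms/bit
  a = 615 − 116.601 × 2.8074 = 287.658 ms
Then RT(5) = 287.658 + 116.601 × log₂ 5 = 287.658 + 116.601 × 2.3219 ≈ 558.399 ms.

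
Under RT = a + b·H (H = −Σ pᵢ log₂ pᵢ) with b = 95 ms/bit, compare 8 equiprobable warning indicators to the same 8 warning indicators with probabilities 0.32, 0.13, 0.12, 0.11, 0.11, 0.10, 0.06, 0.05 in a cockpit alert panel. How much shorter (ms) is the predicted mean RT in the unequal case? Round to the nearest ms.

22 ms

The RT saving is b·ΔH. Equiprobable H₀ = log₂(8) = 3.0000 bits; with the given probabilities H = 2.7681 bits.
b·(H₀ − H) = 95 × (3.0000 − 2.7681) = 22.03 ms.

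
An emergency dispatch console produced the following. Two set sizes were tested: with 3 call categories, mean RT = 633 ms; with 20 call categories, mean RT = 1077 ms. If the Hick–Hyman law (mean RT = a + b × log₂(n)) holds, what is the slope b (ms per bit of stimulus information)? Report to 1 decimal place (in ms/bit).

162.2 ms/bit

b = (RT₂ − RT₁)/(log₂ n₂ − log₂ n₁) = (1077 − 633)/(4.3219 − 1.5850) = 162.223 ms/bit.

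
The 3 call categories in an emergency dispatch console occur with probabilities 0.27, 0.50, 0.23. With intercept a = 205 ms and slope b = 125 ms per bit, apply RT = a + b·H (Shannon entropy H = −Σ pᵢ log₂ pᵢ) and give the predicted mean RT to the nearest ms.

H = 0.27·log₂(1/0.27) + 0.50·log₂(1/0.50) + 0.23·log₂(1/0.23) = 1.4977 bits.
RT = 205 + 125 × 1.4977 = 392.21 ms.

392 ms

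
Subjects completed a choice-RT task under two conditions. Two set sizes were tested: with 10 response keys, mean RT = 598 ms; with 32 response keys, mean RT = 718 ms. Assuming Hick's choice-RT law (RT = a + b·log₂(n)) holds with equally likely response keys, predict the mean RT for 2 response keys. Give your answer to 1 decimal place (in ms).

Fit slope and intercept:
  b = (718 − 598) / (log₂ 32 − log₂ 10) = 120 / (5 − 3.3219) = 71.511 ms/bit
  a = 598 − 71.511 × 3.3219 = 360.447 ms
Then RT(2) = 360.447 + 71.511 × log₂ 2 = 360.447 + 71.511 × 1 ≈ 431.957 ms.

432.0 ms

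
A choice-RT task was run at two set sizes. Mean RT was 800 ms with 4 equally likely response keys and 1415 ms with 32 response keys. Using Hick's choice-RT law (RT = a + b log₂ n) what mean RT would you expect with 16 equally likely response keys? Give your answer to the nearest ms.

RT is linear in log₂ n, so two points fix the line:
  b = (1415 − 800) / (log₂ 32 − log₂ 4) = 615 / (5 − 2) = 205 ms/bit
  a = 800 − 205 × 2 = 390 ms
Then RT(16) = 390 + 205 × log₂ 16 = 390 + 205 × 4 ≈ 1210.000 ms.

1210 ms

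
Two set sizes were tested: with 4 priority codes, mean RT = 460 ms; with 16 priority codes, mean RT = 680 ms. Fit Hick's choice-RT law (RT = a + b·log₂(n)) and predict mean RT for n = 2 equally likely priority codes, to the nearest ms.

350 ms

RT is linear in log₂ n, so two points fix the line:
  b = (680 − 460) / (log₂ 16 − log₂ 4) = 220 / (4 − 2) = 110 ms/bit
  a = 460 − 110 × 2 = 240 ms
Then RT(2) = 240 + 110 × log₂ 2 = 240 + 110 × 1 ≈ 350.000 ms.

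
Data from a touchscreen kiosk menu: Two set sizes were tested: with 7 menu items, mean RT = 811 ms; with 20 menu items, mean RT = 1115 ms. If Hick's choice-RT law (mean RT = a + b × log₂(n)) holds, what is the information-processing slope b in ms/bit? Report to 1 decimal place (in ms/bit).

Slope: b = (1115 − 811) / (log₂ 20 − log₂ 7) = 304/1.5146 = 200.717 ms/bit.

200.7 ms/bit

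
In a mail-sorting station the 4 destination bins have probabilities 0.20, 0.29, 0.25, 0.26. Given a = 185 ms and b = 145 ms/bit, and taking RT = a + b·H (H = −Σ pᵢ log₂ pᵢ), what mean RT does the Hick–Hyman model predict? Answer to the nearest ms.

473 ms

Entropy contributions −pᵢ log₂ pᵢ: 0.4644, 0.5179, 0.5000, 0.5053; sum H = 1.9876 bits.
RT = a + bH = 185 + 145·1.9876 = 473.20 ms.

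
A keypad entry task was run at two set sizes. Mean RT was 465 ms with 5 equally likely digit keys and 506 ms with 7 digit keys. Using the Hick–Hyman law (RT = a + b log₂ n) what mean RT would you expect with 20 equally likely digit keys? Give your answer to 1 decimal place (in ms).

Solve the two-equation system in a and b:
  b = (506 − 465) / (log₂ 7 − log₂ 5) = 41 / (2.8074 − 2.3219) = 84.462 ms/bit
  a = 465 − 84.462 × 2.3219 = 268.886 ms
Then RT(20) = 268.886 + 84.462 × log₂ 20 = 268.886 + 84.462 × 4.3219 ≈ 633.924 ms.

633.9 ms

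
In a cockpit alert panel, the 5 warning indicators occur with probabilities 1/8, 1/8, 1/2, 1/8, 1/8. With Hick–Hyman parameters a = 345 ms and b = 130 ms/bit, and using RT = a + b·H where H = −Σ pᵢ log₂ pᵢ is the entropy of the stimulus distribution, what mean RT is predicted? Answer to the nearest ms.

H = −Σ pᵢ log₂ pᵢ = 0.125·3 + 0.125·3 + 0.5·1 + 0.125·3 + 0.125·3 = 2.000 bits.
RT = 345 + 130 × 2.000 = 605.00 ms.

605 ms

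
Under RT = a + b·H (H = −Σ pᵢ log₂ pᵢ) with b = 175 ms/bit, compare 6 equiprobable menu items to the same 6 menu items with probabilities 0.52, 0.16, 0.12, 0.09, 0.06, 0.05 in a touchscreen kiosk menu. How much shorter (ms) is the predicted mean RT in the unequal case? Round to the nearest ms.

93 ms

The RT saving is b·ΔH. Equiprobable H₀ = log₂(6) = 2.5850 bits; with the given probabilities H = 2.0529 bits.
b·(H₀ − H) = 175 × (2.5850 − 2.0529) = 93.10 ms.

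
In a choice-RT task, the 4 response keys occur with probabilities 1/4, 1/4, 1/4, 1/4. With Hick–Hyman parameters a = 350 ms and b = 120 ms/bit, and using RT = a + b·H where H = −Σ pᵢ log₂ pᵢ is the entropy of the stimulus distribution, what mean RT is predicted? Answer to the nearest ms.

Each term −pᵢ log₂ pᵢ: 0.25·2 + 0.25·2 + 0.25·2 + 0.25·2; summed, H = 2.000 bits.
Mean RT = a + bH = 350 + 120·2.000 = 590.00 ms.

590 ms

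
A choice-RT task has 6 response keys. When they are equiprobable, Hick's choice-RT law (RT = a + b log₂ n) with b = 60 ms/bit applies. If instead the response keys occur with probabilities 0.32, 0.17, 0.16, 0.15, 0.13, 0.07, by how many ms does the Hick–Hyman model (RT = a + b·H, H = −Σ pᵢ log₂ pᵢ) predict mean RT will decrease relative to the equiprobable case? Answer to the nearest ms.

The RT saving is b·ΔH. Equiprobable H₀ = log₂(6) = 2.5850 bits; with the given probabilities H = 2.4454 bits.
b·(H₀ − H) = 60 × (2.5850 − 2.4454) = 8.37 ms.

8 ms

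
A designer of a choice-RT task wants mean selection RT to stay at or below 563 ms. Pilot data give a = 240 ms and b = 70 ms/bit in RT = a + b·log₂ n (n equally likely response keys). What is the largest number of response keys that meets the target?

70·log₂ n ≤ 563 − 240 = 323, giving log₂ n ≤ 4.6143 and n ≤ 24.493. The largest whole number is 24.

24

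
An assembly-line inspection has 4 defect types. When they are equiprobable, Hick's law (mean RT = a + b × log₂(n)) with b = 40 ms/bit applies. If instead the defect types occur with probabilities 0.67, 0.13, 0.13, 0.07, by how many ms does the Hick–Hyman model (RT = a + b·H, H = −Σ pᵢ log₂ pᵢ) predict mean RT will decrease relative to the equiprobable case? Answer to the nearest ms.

The RT saving is b·ΔH. Equiprobable H₀ = log₂(4) = 2.0000 bits; with the given probabilities H = 1.4209 bits.
b·(H₀ − H) = 40 × (2.0000 − 1.4209) = 23.16 ms.

23 ms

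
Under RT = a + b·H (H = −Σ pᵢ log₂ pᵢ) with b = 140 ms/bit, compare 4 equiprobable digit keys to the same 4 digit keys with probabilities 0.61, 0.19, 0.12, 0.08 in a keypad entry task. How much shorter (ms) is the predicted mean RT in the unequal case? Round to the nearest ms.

The RT saving is b·ΔH. Equiprobable H₀ = log₂(4) = 2.0000 bits; with the given probabilities H = 1.5488 bits.
b·(H₀ − H) = 140 × (2.0000 − 1.5488) = 63.17 ms.

63 ms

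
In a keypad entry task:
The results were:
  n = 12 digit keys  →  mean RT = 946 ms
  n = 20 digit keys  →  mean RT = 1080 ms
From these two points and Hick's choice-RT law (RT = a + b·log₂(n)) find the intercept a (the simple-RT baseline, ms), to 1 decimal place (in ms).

294.2 ms

The slope on a log₂ axis is (1080 − 946) / (4.3219 − 3.5850) = 181.827 ms/bit.
a = RT₁ − b·log₂ n₁ = 946 − 181.827 × 3.5850 = 294.158 ms.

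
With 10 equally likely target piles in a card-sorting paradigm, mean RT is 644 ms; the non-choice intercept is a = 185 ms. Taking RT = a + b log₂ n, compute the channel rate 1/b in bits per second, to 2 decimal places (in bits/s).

7.24 bits/s

b = (644 − 185)/log₂ 10 = 459/3.3219 = 138.173 ms per bit = 0.13817 s/bit; the reciprocal is 7.237 bits/s.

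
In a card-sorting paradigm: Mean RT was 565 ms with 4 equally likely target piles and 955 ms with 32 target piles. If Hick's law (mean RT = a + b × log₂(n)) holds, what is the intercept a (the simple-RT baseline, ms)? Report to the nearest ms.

The slope on a log₂ axis is (955 − 565) / (5 − 2) = 130 ms/bit.
a = RT₁ − b·log₂ n₁ = 565 − 130 × 2 = 305.000 ms.

305 ms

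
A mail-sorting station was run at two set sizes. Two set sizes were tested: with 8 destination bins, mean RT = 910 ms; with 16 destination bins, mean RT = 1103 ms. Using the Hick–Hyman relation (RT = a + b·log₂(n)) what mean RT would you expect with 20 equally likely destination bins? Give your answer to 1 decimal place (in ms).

Solve the two-equation system in a and b:
  b = (1103 − 910) / (log₂ 16 − log₂ 8) = 193 / (4 − 3) = 193.000 ms/bit
  a = 910 − 193.000 × 3 = 331.000 ms
Then RT(20) = 331.000 + 193.000 × log₂ 20 = 331.000 + 193.000 × 4.3219 ≈ 1165.132 ms.

1165.1 ms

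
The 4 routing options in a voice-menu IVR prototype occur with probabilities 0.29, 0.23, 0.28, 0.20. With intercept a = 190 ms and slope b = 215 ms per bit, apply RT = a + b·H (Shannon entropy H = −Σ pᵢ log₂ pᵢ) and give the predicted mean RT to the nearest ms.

Entropy contributions −pᵢ log₂ pᵢ: 0.5179, 0.4877, 0.5142, 0.4644; sum H = 1.9842 bits.
RT = a + bH = 190 + 215·1.9842 = 616.60 ms.

617 ms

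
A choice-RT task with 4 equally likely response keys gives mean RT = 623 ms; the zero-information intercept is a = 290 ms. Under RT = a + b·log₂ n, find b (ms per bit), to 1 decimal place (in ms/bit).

166.5 ms/bit

4 alternatives carry log₂ 4 = 2 bits; the choice cost is 623 − 290 = 333 ms, so b = 333/2 = 166.500 ms/bit.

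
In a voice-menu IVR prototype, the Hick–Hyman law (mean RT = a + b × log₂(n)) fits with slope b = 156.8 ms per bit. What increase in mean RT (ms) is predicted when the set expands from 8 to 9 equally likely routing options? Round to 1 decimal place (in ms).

26.6 ms

The intercept a cancels: ΔRT = b·(log₂ n₂ − log₂ n₁) = b·log₂(n₂/n₁).
log₂(9) − log₂(8) = 3.1699 − 3 = 0.1699.
ΔRT = 156.8 × 0.1699 = 26.644 ms.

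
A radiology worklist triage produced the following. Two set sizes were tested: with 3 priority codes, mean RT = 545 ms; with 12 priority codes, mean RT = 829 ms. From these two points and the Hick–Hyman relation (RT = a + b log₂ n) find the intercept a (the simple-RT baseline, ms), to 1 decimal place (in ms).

b = (RT₂ − RT₁)/(log₂ n₂ − log₂ n₁) = (829 − 545)/(3.5850 − 1.5850) = 142.000 ms/bit.
a = RT₁ − b·log₂ n₁ = 545 − 142.000 × 1.5850 = 319.935 ms.

319.9 ms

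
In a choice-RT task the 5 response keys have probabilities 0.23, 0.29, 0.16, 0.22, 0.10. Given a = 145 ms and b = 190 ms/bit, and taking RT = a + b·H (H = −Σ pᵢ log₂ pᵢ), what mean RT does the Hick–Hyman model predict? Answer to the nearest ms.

H = 0.23·log₂(1/0.23) + 0.29·log₂(1/0.29) + 0.16·log₂(1/0.16) + 0.22·log₂(1/0.22) + 0.10·log₂(1/0.10) = 2.2414 bits.
RT = 145 + 190 × 2.2414 = 570.86 ms.

571 ms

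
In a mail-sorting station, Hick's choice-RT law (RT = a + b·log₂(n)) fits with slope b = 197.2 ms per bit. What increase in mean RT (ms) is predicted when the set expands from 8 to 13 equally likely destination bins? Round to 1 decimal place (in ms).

Only the slope matters, since a is common to both: ΔRT = b·log₂(n₂/n₁).
log₂(13) − log₂(8) = 3.7004 − 3 = 0.7004.
ΔRT = 197.2 × 0.7004 = 138.127 ms.

138.1 ms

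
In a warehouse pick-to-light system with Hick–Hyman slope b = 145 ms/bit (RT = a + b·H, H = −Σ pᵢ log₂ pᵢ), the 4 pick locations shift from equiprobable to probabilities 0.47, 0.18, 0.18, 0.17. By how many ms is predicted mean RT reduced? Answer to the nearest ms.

24 ms

The RT saving is b·ΔH. Equiprobable H₀ = log₂(4) = 2.0000 bits; with the given probabilities H = 1.8372 bits.
b·(H₀ − H) = 145 × (2.0000 − 1.8372) = 23.61 ms.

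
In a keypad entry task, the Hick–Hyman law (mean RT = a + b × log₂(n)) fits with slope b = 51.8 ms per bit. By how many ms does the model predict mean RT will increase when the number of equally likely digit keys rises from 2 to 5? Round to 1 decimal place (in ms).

Only the slope matters, since a is common to both: ΔRT = b·log₂(n₂/n₁).
log₂(5) − log₂(2) = 2.3219 − 1 = 1.3219.
ΔRT = 51.8 × 1.3219 = 68.476 ms.

68.5 ms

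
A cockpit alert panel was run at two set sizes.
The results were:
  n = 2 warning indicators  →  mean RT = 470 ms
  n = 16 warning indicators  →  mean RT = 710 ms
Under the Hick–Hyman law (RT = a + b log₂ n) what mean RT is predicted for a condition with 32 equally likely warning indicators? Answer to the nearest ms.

790 ms

With log₂ n on the abscissa the relation is linear; from the two conditions:
  b = (710 − 470) / (log₂ 16 − log₂ 2) = 240 / (4 − 1) = 80 ms/bit
  a = 470 − 80 × 1 = 390 ms
Then RT(32) = 390 + 80 × log₂ 32 = 390 + 80 × 5 ≈ 790.000 ms.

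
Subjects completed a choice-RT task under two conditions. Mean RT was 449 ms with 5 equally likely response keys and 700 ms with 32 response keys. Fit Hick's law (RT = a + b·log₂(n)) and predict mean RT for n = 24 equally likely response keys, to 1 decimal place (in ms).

Solve the two-equation system in a and b:
  b = (700 − 449) / (log₂ 32 − log₂ 5) = 251 / (5 − 2.3219) = 93.724 ms/bit
  a = 449 − 93.724 × 2.3219 = 231.379 ms
Then RT(24) = 231.379 + 93.724 × log₂ 24 = 231.379 + 93.724 × 4.5850 ≈ 661.101 ms.

661.1 ms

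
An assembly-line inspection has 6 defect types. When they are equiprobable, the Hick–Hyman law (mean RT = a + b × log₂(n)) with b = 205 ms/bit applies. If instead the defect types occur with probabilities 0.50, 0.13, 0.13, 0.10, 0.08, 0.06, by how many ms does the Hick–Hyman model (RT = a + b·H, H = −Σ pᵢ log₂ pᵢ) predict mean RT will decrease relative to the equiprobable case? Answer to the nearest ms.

93 ms

The RT saving is b·ΔH. Equiprobable H₀ = log₂(6) = 2.5850 bits; with the given probabilities H = 2.1325 bits.
b·(H₀ − H) = 205 × (2.5850 − 2.1325) = 92.75 ms.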